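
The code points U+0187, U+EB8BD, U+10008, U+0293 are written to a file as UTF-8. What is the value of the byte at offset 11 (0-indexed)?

U+0187 → 2-byte form C6 87 at offsets 0–1.
U+EB8BD → 4-byte form F3 AB A2 BD at offsets 2–5.
U+10008 → 4-byte form F0 90 80 88 at offsets 6–9.
U+0293 → 2-byte form CA 93 at offsets 10–11.
Offset 11 falls in char 4's range; it's byte 2 of CA 93 = 0x93.

0x93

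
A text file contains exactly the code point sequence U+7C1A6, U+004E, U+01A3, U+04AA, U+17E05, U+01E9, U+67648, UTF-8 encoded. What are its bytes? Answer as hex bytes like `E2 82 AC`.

F1 BC 86 A6 4E C6 A3 D2 AA F0 97 B8 85 C7 A9 F1 A7 99 88

U+7C1A6: 4-byte form → F1 BC 86 A6.
U+004E: 1-byte form → 4E.
U+01A3: 2-byte form → C6 A3.
U+04AA: 2-byte form → D2 AA.
U+17E05: 4-byte form → F0 97 B8 85.
U+01E9: 2-byte form → C7 A9.
U+67648: 4-byte form → F1 A7 99 88.
Concatenated (19 bytes): F1 BC 86 A6 4E C6 A3 D2 AA F0 97 B8 85 C7 A9 F1 A7 99 88.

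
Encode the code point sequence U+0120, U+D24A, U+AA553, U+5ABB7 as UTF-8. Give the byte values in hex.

U+0120: 2-byte form → C4 A0.
U+D24A: 3-byte form → ED 89 8A.
U+AA553: 4-byte form → F2 AA 95 93.
U+5ABB7: 4-byte form → F1 9A AE B7.
Concatenated (13 bytes): C4 A0 ED 89 8A F2 AA 95 93 F1 9A AE B7.

C4 A0 ED 89 8A F2 AA 95 93 F1 9A AE B7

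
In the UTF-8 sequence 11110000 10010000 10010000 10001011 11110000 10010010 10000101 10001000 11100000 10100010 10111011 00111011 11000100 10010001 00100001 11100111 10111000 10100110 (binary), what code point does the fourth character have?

U+003B

Offset 0: leading byte 0xF0 = 11110000 → 4-byte char #1 = F0 90 90 8B.
Offset 4: leading byte 0xF0 = 11110000 → 4-byte char #2 = F0 92 85 88.
Offset 8: leading byte 0xE0 = 11100000 → 3-byte char #3 = E0 A2 BB.
Offset 11: leading byte 0x3B = 00111011 → 1-byte char #4 = 3B.
Leading byte 0x3B = 00111011 matches 0xxxxxxx → 1-byte sequence.
Byte 1: 0x3B = 00111011, payload 0111011 (7 bits).
Concatenate: 0111011 = 0x3B (7 bits → U+003B).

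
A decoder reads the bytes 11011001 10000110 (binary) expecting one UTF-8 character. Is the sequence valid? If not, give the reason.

Leading byte 0xD9 = 11011001 → 2-byte form.
Continuation bytes 0x86=10000110 all match 10xxxxxx.
Decoded value 0x646 is ≥ 0x80 (shortest form) and not a surrogate.

valid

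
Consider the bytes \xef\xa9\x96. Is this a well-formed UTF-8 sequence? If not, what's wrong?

valid

Leading byte 0xEF = 11101111 → 3-byte form.
Continuation bytes 0xA9=10101001, 0x96=10010110 all match 10xxxxxx.
Decoded value 0xFA56 is ≥ 0x800 (shortest form) and not a surrogate.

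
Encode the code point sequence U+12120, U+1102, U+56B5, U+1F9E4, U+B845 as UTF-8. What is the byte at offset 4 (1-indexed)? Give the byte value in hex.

1-indexed offset 4 is 0-indexed offset 3.
U+12120 → 4-byte form F0 92 84 A0 at offsets 0–3.
Offset 3 falls in char 1's range; it's byte 4 of F0 92 84 A0 = 0xA0.

0xA0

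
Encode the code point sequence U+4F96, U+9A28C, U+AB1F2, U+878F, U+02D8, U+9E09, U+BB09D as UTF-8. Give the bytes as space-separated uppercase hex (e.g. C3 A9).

E4 BE 96 F2 9A 8A 8C F2 AB 87 B2 E8 9E 8F CB 98 E9 B8 89 F2 BB 82 9D

U+4F96: 3-byte form → E4 BE 96.
U+9A28C: 4-byte form → F2 9A 8A 8C.
U+AB1F2: 4-byte form → F2 AB 87 B2.
U+878F: 3-byte form → E8 9E 8F.
U+02D8: 2-byte form → CB 98.
U+9E09: 3-byte form → E9 B8 89.
U+BB09D: 4-byte form → F2 BB 82 9D.
Concatenated (23 bytes): E4 BE 96 F2 9A 8A 8C F2 AB 87 B2 E8 9E 8F CB 98 E9 B8 89 F2 BB 82 9D.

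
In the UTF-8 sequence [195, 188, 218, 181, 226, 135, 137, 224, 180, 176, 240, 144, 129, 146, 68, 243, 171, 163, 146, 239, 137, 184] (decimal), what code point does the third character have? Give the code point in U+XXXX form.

U+21C9

Offset 0: leading byte 0xC3 = 11000011 → 2-byte char #1 = C3 BC.
Offset 2: leading byte 0xDA = 11011010 → 2-byte char #2 = DA B5.
Offset 4: leading byte 0xE2 = 11100010 → 3-byte char #3 = E2 87 89.
Leading byte 0xE2 = 11100010 matches 1110xxxx → 3-byte sequence.
Byte 1: 0xE2 = 11100010, payload 0010 (4 bits).
Byte 2: 0x87 = 10000111 (10xxxxxx ✓), payload 000111.
Byte 3: 0x89 = 10001001 (10xxxxxx ✓), payload 001001.
Concatenate: 0010000111001001 = 0x21C9 (16 bits → U+21C9).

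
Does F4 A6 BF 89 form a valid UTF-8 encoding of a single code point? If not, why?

invalid (encodes a value above U+10FFFF)

Leading byte 0xF4 = 11110100 → 4-byte form.
Payload = 0x126FC9, which exceeds U+10FFFF, the maximum Unicode code point. (Leading bytes F5–FF, or F4 followed by ≥ 0x90, are invalid.)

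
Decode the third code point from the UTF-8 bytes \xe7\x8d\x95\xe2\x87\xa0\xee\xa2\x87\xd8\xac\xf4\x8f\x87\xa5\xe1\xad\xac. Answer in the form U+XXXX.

Offset 0: leading byte 0xE7 = 11100111 → 3-byte char #1 = E7 8D 95.
Offset 3: leading byte 0xE2 = 11100010 → 3-byte char #2 = E2 87 A0.
Offset 6: leading byte 0xEE = 11101110 → 3-byte char #3 = EE A2 87.
Leading byte 0xEE = 11101110 matches 1110xxxx → 3-byte sequence.
Byte 1: 0xEE = 11101110, payload 1110 (4 bits).
Byte 2: 0xA2 = 10100010 (10xxxxxx ✓), payload 100010.
Byte 3: 0x87 = 10000111 (10xxxxxx ✓), payload 000111.
Concatenate: 1110100010000111 = 0xE887 (16 bits → U+E887).

U+E887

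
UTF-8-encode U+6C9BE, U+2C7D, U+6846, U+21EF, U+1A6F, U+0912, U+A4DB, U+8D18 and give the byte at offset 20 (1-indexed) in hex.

0xEA

1-indexed offset 20 is 0-indexed offset 19.
U+6C9BE → 4-byte form F1 AC A6 BE at offsets 0–3.
U+2C7D → 3-byte form E2 B1 BD at offsets 4–6.
U+6846 → 3-byte form E6 A1 86 at offsets 7–9.
U+21EF → 3-byte form E2 87 AF at offsets 10–12.
U+1A6F → 3-byte form E1 A9 AF at offsets 13–15.
U+0912 → 3-byte form E0 A4 92 at offsets 16–18.
U+A4DB → 3-byte form EA 93 9B at offsets 19–21.
Offset 19 falls in char 7's range; it's byte 1 of EA 93 9B = 0xEA.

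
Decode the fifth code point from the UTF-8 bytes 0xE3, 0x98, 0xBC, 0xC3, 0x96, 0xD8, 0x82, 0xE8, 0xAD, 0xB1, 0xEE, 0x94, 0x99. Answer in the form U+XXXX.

Offset 0: leading byte 0xE3 = 11100011 → 3-byte char #1 = E3 98 BC.
Offset 3: leading byte 0xC3 = 11000011 → 2-byte char #2 = C3 96.
Offset 5: leading byte 0xD8 = 11011000 → 2-byte char #3 = D8 82.
Offset 7: leading byte 0xE8 = 11101000 → 3-byte char #4 = E8 AD B1.
Offset 10: leading byte 0xEE = 11101110 → 3-byte char #5 = EE 94 99.
Leading byte 0xEE = 11101110 matches 1110xxxx → 3-byte sequence.
Byte 1: 0xEE = 11101110, payload 1110 (4 bits).
Byte 2: 0x94 = 10010100 (10xxxxxx ✓), payload 010100.
Byte 3: 0x99 = 10011001 (10xxxxxx ✓), payload 011001.
Concatenate: 1110010100011001 = 0xE519 (16 bits → U+E519).

U+E519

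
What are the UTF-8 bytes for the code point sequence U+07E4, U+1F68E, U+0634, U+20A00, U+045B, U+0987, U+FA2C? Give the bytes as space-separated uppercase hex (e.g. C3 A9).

U+07E4: 2-byte form → DF A4.
U+1F68E: 4-byte form → F0 9F 9A 8E.
U+0634: 2-byte form → D8 B4.
U+20A00: 4-byte form → F0 A0 A8 80.
U+045B: 2-byte form → D1 9B.
U+0987: 3-byte form → E0 A6 87.
U+FA2C: 3-byte form → EF A8 AC.
Concatenated (20 bytes): DF A4 F0 9F 9A 8E D8 B4 F0 A0 A8 80 D1 9B E0 A6 87 EF A8 AC.

DF A4 F0 9F 9A 8E D8 B4 F0 A0 A8 80 D1 9B E0 A6 87 EF A8 AC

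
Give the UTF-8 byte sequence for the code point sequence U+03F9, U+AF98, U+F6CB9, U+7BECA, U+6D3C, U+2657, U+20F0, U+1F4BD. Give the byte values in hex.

CF B9 EA BE 98 F3 B6 B2 B9 F1 BB BB 8A E6 B4 BC E2 99 97 E2 83 B0 F0 9F 92 BD

U+03F9: 2-byte form → CF B9.
U+AF98: 3-byte form → EA BE 98.
U+F6CB9: 4-byte form → F3 B6 B2 B9.
U+7BECA: 4-byte form → F1 BB BB 8A.
U+6D3C: 3-byte form → E6 B4 BC.
U+2657: 3-byte form → E2 99 97.
U+20F0: 3-byte form → E2 83 B0.
U+1F4BD: 4-byte form → F0 9F 92 BD.
Concatenated (26 bytes): CF B9 EA BE 98 F3 B6 B2 B9 F1 BB BB 8A E6 B4 BC E2 99 97 E2 83 B0 F0 9F 92 BD.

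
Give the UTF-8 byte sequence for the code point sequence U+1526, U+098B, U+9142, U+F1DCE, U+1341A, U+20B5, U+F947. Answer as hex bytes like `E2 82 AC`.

U+1526: 3-byte form → E1 94 A6.
U+098B: 3-byte form → E0 A6 8B.
U+9142: 3-byte form → E9 85 82.
U+F1DCE: 4-byte form → F3 B1 B7 8E.
U+1341A: 4-byte form → F0 93 90 9A.
U+20B5: 3-byte form → E2 82 B5.
U+F947: 3-byte form → EF A5 87.
Concatenated (23 bytes): E1 94 A6 E0 A6 8B E9 85 82 F3 B1 B7 8E F0 93 90 9A E2 82 B5 EF A5 87.

E1 94 A6 E0 A6 8B E9 85 82 F3 B1 B7 8E F0 93 90 9A E2 82 B5 EF A5 87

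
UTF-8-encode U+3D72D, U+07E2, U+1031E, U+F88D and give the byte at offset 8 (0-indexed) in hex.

U+3D72D → 4-byte form F0 BD 9C AD at offsets 0–3.
U+07E2 → 2-byte form DF A2 at offsets 4–5.
U+1031E → 4-byte form F0 90 8C 9E at offsets 6–9.
Offset 8 falls in char 3's range; it's byte 3 of F0 90 8C 9E = 0x8C.

0x8C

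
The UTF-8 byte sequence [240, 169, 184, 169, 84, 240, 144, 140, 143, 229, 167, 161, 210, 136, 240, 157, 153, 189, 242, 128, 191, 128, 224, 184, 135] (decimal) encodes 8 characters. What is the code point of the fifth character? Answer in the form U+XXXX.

U+0488

Offset 0: leading byte 0xF0 = 11110000 → 4-byte char #1 = F0 A9 B8 A9.
Offset 4: leading byte 0x54 = 01010100 → 1-byte char #2 = 54.
Offset 5: leading byte 0xF0 = 11110000 → 4-byte char #3 = F0 90 8C 8F.
Offset 9: leading byte 0xE5 = 11100101 → 3-byte char #4 = E5 A7 A1.
Offset 12: leading byte 0xD2 = 11010010 → 2-byte char #5 = D2 88.
Leading byte 0xD2 = 11010010 matches 110xxxxx → 2-byte sequence.
Byte 1: 0xD2 = 11010010, payload 10010 (5 bits).
Byte 2: 0x88 = 10001000 (10xxxxxx ✓), payload 001000.
Concatenate: 10010001000 = 0x488 (11 bits → U+0488).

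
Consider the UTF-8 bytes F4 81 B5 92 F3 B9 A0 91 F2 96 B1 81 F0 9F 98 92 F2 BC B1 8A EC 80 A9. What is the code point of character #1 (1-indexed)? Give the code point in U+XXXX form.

U+101D52

Offset 0: leading byte 0xF4 = 11110100 → 4-byte char #1 = F4 81 B5 92.
Leading byte 0xF4 = 11110100 matches 11110xxx → 4-byte sequence.
Byte 1: 0xF4 = 11110100, payload 100 (3 bits).
Byte 2: 0x81 = 10000001 (10xxxxxx ✓), payload 000001.
Byte 3: 0xB5 = 10110101 (10xxxxxx ✓), payload 110101.
Byte 4: 0x92 = 10010010 (10xxxxxx ✓), payload 010010.
Concatenate: 100000001110101010010 = 0x101D52 (21 bits → U+101D52).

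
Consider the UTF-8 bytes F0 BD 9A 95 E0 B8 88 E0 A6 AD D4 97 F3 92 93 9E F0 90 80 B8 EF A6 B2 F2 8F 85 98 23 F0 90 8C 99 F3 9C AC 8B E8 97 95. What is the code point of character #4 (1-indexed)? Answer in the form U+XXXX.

Offset 0: leading byte 0xF0 = 11110000 → 4-byte char #1 = F0 BD 9A 95.
Offset 4: leading byte 0xE0 = 11100000 → 3-byte char #2 = E0 B8 88.
Offset 7: leading byte 0xE0 = 11100000 → 3-byte char #3 = E0 A6 AD.
Offset 10: leading byte 0xD4 = 11010100 → 2-byte char #4 = D4 97.
Leading byte 0xD4 = 11010100 matches 110xxxxx → 2-byte sequence.
Byte 1: 0xD4 = 11010100, payload 10100 (5 bits).
Byte 2: 0x97 = 10010111 (10xxxxxx ✓), payload 010111.
Concatenate: 10100010111 = 0x517 (11 bits → U+0517).

U+0517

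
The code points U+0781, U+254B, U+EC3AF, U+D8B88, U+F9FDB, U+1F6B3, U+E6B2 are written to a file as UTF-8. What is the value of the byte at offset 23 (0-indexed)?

0xB2

U+0781 → 2-byte form DE 81 at offsets 0–1.
U+254B → 3-byte form E2 95 8B at offsets 2–4.
U+EC3AF → 4-byte form F3 AC 8E AF at offsets 5–8.
U+D8B88 → 4-byte form F3 98 AE 88 at offsets 9–12.
U+F9FDB → 4-byte form F3 B9 BF 9B at offsets 13–16.
U+1F6B3 → 4-byte form F0 9F 9A B3 at offsets 17–20.
U+E6B2 → 3-byte form EE 9A B2 at offsets 21–23.
Offset 23 falls in char 7's range; it's byte 3 of EE 9A B2 = 0xB2.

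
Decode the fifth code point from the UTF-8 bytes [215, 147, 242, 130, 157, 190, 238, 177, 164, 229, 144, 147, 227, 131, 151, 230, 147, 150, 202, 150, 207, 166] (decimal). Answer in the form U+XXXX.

Offset 0: leading byte 0xD7 = 11010111 → 2-byte char #1 = D7 93.
Offset 2: leading byte 0xF2 = 11110010 → 4-byte char #2 = F2 82 9D BE.
Offset 6: leading byte 0xEE = 11101110 → 3-byte char #3 = EE B1 A4.
Offset 9: leading byte 0xE5 = 11100101 → 3-byte char #4 = E5 90 93.
Offset 12: leading byte 0xE3 = 11100011 → 3-byte char #5 = E3 83 97.
Leading byte 0xE3 = 11100011 matches 1110xxxx → 3-byte sequence.
Byte 1: 0xE3 = 11100011, payload 0011 (4 bits).
Byte 2: 0x83 = 10000011 (10xxxxxx ✓), payload 000011.
Byte 3: 0x97 = 10010111 (10xxxxxx ✓), payload 010111.
Concatenate: 0011000011010111 = 0x30D7 (16 bits → U+30D7).

U+30D7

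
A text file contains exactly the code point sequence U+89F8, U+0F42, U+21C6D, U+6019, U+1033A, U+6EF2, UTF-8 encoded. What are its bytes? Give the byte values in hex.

E8 A7 B8 E0 BD 82 F0 A1 B1 AD E6 80 99 F0 90 8C BA E6 BB B2

U+89F8: 3-byte form → E8 A7 B8.
U+0F42: 3-byte form → E0 BD 82.
U+21C6D: 4-byte form → F0 A1 B1 AD.
U+6019: 3-byte form → E6 80 99.
U+1033A: 4-byte form → F0 90 8C BA.
U+6EF2: 3-byte form → E6 BB B2.
Concatenated (20 bytes): E8 A7 B8 E0 BD 82 F0 A1 B1 AD E6 80 99 F0 90 8C BA E6 BB B2.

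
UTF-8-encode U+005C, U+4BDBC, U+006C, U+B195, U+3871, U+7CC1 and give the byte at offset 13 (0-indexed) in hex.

0xB3

U+005C → 1-byte form 5C at offsets 0–0.
U+4BDBC → 4-byte form F1 8B B6 BC at offsets 1–4.
U+006C → 1-byte form 6C at offsets 5–5.
U+B195 → 3-byte form EB 86 95 at offsets 6–8.
U+3871 → 3-byte form E3 A1 B1 at offsets 9–11.
U+7CC1 → 3-byte form E7 B3 81 at offsets 12–14.
Offset 13 falls in char 6's range; it's byte 2 of E7 B3 81 = 0xB3.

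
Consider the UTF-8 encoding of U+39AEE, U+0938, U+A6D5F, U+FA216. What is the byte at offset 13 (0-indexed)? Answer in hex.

U+39AEE → 4-byte form F0 B9 AB AE at offsets 0–3.
U+0938 → 3-byte form E0 A4 B8 at offsets 4–6.
U+A6D5F → 4-byte form F2 A6 B5 9F at offsets 7–10.
U+FA216 → 4-byte form F3 BA 88 96 at offsets 11–14.
Offset 13 falls in char 4's range; it's byte 3 of F3 BA 88 96 = 0x88.

0x88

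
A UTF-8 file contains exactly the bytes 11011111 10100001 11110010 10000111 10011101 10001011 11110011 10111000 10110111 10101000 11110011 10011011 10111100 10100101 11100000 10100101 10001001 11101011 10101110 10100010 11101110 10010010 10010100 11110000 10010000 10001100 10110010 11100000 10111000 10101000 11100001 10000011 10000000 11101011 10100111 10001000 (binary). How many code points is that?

Byte at offset 0: 0xDF = 11011111 → 2-byte char (#1). Advance 2.
Byte at offset 2: 0xF2 = 11110010 → 4-byte char (#2). Advance 4.
Byte at offset 6: 0xF3 = 11110011 → 4-byte char (#3). Advance 4.
Byte at offset 10: 0xF3 = 11110011 → 4-byte char (#4). Advance 4.
Byte at offset 14: 0xE0 = 11100000 → 3-byte char (#5). Advance 3.
Byte at offset 17: 0xEB = 11101011 → 3-byte char (#6). Advance 3.
Byte at offset 20: 0xEE = 11101110 → 3-byte char (#7). Advance 3.
Byte at offset 23: 0xF0 = 11110000 → 4-byte char (#8). Advance 4.
Byte at offset 27: 0xE0 = 11100000 → 3-byte char (#9). Advance 3.
Byte at offset 30: 0xE1 = 11100001 → 3-byte char (#10). Advance 3.
Byte at offset 33: 0xEB = 11101011 → 3-byte char (#11). Advance 3.
Reached end at offset 36 after 11 code points.

11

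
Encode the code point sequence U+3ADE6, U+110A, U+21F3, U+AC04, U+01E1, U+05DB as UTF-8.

U+3ADE6: 4-byte form → F0 BA B7 A6.
U+110A: 3-byte form → E1 84 8A.
U+21F3: 3-byte form → E2 87 B3.
U+AC04: 3-byte form → EA B0 84.
U+01E1: 2-byte form → C7 A1.
U+05DB: 2-byte form → D7 9B.
Concatenated (17 bytes): F0 BA B7 A6 E1 84 8A E2 87 B3 EA B0 84 C7 A1 D7 9B.

F0 BA B7 A6 E1 84 8A E2 87 B3 EA B0 84 C7 A1 D7 9B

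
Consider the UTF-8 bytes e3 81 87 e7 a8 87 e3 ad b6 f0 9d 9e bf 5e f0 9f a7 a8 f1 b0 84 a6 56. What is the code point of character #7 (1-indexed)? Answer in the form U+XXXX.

U+70126

Offset 0: leading byte 0xE3 = 11100011 → 3-byte char #1 = E3 81 87.
Offset 3: leading byte 0xE7 = 11100111 → 3-byte char #2 = E7 A8 87.
Offset 6: leading byte 0xE3 = 11100011 → 3-byte char #3 = E3 AD B6.
Offset 9: leading byte 0xF0 = 11110000 → 4-byte char #4 = F0 9D 9E BF.
Offset 13: leading byte 0x5E = 01011110 → 1-byte char #5 = 5E.
Offset 14: leading byte 0xF0 = 11110000 → 4-byte char #6 = F0 9F A7 A8.
Offset 18: leading byte 0xF1 = 11110001 → 4-byte char #7 = F1 B0 84 A6.
Leading byte 0xF1 = 11110001 matches 11110xxx → 4-byte sequence.
Byte 1: 0xF1 = 11110001, payload 001 (3 bits).
Byte 2: 0xB0 = 10110000 (10xxxxxx ✓), payload 110000.
Byte 3: 0x84 = 10000100 (10xxxxxx ✓), payload 000100.
Byte 4: 0xA6 = 10100110 (10xxxxxx ✓), payload 100110.
Concatenate: 001110000000100100110 = 0x70126 (21 bits → U+70126).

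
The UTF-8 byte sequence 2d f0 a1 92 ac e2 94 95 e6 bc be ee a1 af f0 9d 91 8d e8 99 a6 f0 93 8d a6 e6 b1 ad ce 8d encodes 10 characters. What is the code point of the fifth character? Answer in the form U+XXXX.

Offset 0: leading byte 0x2D = 00101101 → 1-byte char #1 = 2D.
Offset 1: leading byte 0xF0 = 11110000 → 4-byte char #2 = F0 A1 92 AC.
Offset 5: leading byte 0xE2 = 11100010 → 3-byte char #3 = E2 94 95.
Offset 8: leading byte 0xE6 = 11100110 → 3-byte char #4 = E6 BC BE.
Offset 11: leading byte 0xEE = 11101110 → 3-byte char #5 = EE A1 AF.
Leading byte 0xEE = 11101110 matches 1110xxxx → 3-byte sequence.
Byte 1: 0xEE = 11101110, payload 1110 (4 bits).
Byte 2: 0xA1 = 10100001 (10xxxxxx ✓), payload 100001.
Byte 3: 0xAF = 10101111 (10xxxxxx ✓), payload 101111.
Concatenate: 1110100001101111 = 0xE86F (16 bits → U+E86F).

U+E86F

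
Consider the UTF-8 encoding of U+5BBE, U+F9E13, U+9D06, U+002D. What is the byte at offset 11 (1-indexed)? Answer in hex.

0x2D

1-indexed offset 11 is 0-indexed offset 10.
U+5BBE → 3-byte form E5 AE BE at offsets 0–2.
U+F9E13 → 4-byte form F3 B9 B8 93 at offsets 3–6.
U+9D06 → 3-byte form E9 B4 86 at offsets 7–9.
U+002D → 1-byte form 2D at offsets 10–10.
Offset 10 falls in char 4's range; it's byte 1 of 2D = 0x2D.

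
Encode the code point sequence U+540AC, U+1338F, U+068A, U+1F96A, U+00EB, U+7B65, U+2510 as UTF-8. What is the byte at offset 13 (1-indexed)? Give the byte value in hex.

1-indexed offset 13 is 0-indexed offset 12.
U+540AC → 4-byte form F1 94 82 AC at offsets 0–3.
U+1338F → 4-byte form F0 93 8E 8F at offsets 4–7.
U+068A → 2-byte form DA 8A at offsets 8–9.
U+1F96A → 4-byte form F0 9F A5 AA at offsets 10–13.
Offset 12 falls in char 4's range; it's byte 3 of F0 9F A5 AA = 0xA5.

0xA5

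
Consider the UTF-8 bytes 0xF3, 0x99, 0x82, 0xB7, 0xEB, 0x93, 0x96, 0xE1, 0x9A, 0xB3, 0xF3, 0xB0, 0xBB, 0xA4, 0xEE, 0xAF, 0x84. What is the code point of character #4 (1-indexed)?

U+F0EE4

Offset 0: leading byte 0xF3 = 11110011 → 4-byte char #1 = F3 99 82 B7.
Offset 4: leading byte 0xEB = 11101011 → 3-byte char #2 = EB 93 96.
Offset 7: leading byte 0xE1 = 11100001 → 3-byte char #3 = E1 9A B3.
Offset 10: leading byte 0xF3 = 11110011 → 4-byte char #4 = F3 B0 BB A4.
Leading byte 0xF3 = 11110011 matches 11110xxx → 4-byte sequence.
Byte 1: 0xF3 = 11110011, payload 011 (3 bits).
Byte 2: 0xB0 = 10110000 (10xxxxxx ✓), payload 110000.
Byte 3: 0xBB = 10111011 (10xxxxxx ✓), payload 111011.
Byte 4: 0xA4 = 10100100 (10xxxxxx ✓), payload 100100.
Concatenate: 011110000111011100100 = 0xF0EE4 (21 bits → U+F0EE4).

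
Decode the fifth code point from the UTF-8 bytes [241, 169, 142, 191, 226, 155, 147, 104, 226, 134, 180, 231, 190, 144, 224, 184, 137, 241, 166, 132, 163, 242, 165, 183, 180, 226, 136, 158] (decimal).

Offset 0: leading byte 0xF1 = 11110001 → 4-byte char #1 = F1 A9 8E BF.
Offset 4: leading byte 0xE2 = 11100010 → 3-byte char #2 = E2 9B 93.
Offset 7: leading byte 0x68 = 01101000 → 1-byte char #3 = 68.
Offset 8: leading byte 0xE2 = 11100010 → 3-byte char #4 = E2 86 B4.
Offset 11: leading byte 0xE7 = 11100111 → 3-byte char #5 = E7 BE 90.
Leading byte 0xE7 = 11100111 matches 1110xxxx → 3-byte sequence.
Byte 1: 0xE7 = 11100111, payload 0111 (4 bits).
Byte 2: 0xBE = 10111110 (10xxxxxx ✓), payload 111110.
Byte 3: 0x90 = 10010000 (10xxxxxx ✓), payload 010000.
Concatenate: 0111111110010000 = 0x7F90 (16 bits → U+7F90).

U+7F90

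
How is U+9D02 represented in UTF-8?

U+9D02 = 0x9D02 = 40194 decimal. In range U+0800–U+FFFF → 3-byte form: 1110xxxx 10xxxxxx 10xxxxxx.
Binary (16 bits): 1001110100000010.
Split 4+6+6: 1001 | 110100 | 000010.
Byte 1: 11101001 = 0xE9.
Byte 2: 10110100 = 0xB4.
Byte 3: 10000010 = 0x82.

E9 B4 82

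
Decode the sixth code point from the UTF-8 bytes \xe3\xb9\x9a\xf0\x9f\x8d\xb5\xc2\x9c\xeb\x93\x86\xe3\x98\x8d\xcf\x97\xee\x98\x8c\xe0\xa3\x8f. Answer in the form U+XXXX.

U+03D7

Offset 0: leading byte 0xE3 = 11100011 → 3-byte char #1 = E3 B9 9A.
Offset 3: leading byte 0xF0 = 11110000 → 4-byte char #2 = F0 9F 8D B5.
Offset 7: leading byte 0xC2 = 11000010 → 2-byte char #3 = C2 9C.
Offset 9: leading byte 0xEB = 11101011 → 3-byte char #4 = EB 93 86.
Offset 12: leading byte 0xE3 = 11100011 → 3-byte char #5 = E3 98 8D.
Offset 15: leading byte 0xCF = 11001111 → 2-byte char #6 = CF 97.
Leading byte 0xCF = 11001111 matches 110xxxxx → 2-byte sequence.
Byte 1: 0xCF = 11001111, payload 01111 (5 bits).
Byte 2: 0x97 = 10010111 (10xxxxxx ✓), payload 010111.
Concatenate: 01111010111 = 0x3D7 (11 bits → U+03D7).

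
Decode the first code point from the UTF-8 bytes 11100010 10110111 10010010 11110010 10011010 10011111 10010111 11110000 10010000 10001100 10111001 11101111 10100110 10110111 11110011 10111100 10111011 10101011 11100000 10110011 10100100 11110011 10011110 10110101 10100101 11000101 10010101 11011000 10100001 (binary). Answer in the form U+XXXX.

U+2DD2

Offset 0: leading byte 0xE2 = 11100010 → 3-byte char #1 = E2 B7 92.
Leading byte 0xE2 = 11100010 matches 1110xxxx → 3-byte sequence.
Byte 1: 0xE2 = 11100010, payload 0010 (4 bits).
Byte 2: 0xB7 = 10110111 (10xxxxxx ✓), payload 110111.
Byte 3: 0x92 = 10010010 (10xxxxxx ✓), payload 010010.
Concatenate: 0010110111010010 = 0x2DD2 (16 bits → U+2DD2).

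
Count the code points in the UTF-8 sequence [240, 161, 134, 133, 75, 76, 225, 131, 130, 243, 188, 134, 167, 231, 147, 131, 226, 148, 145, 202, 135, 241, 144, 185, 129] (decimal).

9

Byte at offset 0: 0xF0 = 11110000 → 4-byte char (#1). Advance 4.
Byte at offset 4: 0x4B = 01001011 → 1-byte char (#2). Advance 1.
Byte at offset 5: 0x4C = 01001100 → 1-byte char (#3). Advance 1.
Byte at offset 6: 0xE1 = 11100001 → 3-byte char (#4). Advance 3.
Byte at offset 9: 0xF3 = 11110011 → 4-byte char (#5). Advance 4.
Byte at offset 13: 0xE7 = 11100111 → 3-byte char (#6). Advance 3.
Byte at offset 16: 0xE2 = 11100010 → 3-byte char (#7). Advance 3.
Byte at offset 19: 0xCA = 11001010 → 2-byte char (#8). Advance 2.
Byte at offset 21: 0xF1 = 11110001 → 4-byte char (#9). Advance 4.
Reached end at offset 25 after 9 code points.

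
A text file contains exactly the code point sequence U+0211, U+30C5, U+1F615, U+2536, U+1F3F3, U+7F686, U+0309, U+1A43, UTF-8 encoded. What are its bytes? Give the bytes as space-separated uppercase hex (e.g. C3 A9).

U+0211: 2-byte form → C8 91.
U+30C5: 3-byte form → E3 83 85.
U+1F615: 4-byte form → F0 9F 98 95.
U+2536: 3-byte form → E2 94 B6.
U+1F3F3: 4-byte form → F0 9F 8F B3.
U+7F686: 4-byte form → F1 BF 9A 86.
U+0309: 2-byte form → CC 89.
U+1A43: 3-byte form → E1 A9 83.
Concatenated (25 bytes): C8 91 E3 83 85 F0 9F 98 95 E2 94 B6 F0 9F 8F B3 F1 BF 9A 86 CC 89 E1 A9 83.

C8 91 E3 83 85 F0 9F 98 95 E2 94 B6 F0 9F 8F B3 F1 BF 9A 86 CC 89 E1 A9 83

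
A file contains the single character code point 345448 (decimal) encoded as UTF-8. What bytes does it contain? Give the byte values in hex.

U+54568 = 0x54568 = 345448 decimal. In range U+10000–U+10FFFF → 4-byte form: 11110xxx 10xxxxxx 10xxxxxx 10xxxxxx.
Binary (21 bits): 001010100010101101000.
Split 3+6+6+6: 001 | 010100 | 010101 | 101000.
Byte 1: 11110001 = 0xF1.
Byte 2: 10010100 = 0x94.
Byte 3: 10010101 = 0x95.
Byte 4: 10101000 = 0xA8.

F1 94 95 A8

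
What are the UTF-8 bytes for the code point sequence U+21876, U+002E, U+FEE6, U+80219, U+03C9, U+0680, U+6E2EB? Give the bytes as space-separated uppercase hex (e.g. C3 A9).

F0 A1 A1 B6 2E EF BB A6 F2 80 88 99 CF 89 DA 80 F1 AE 8B AB

U+21876: 4-byte form → F0 A1 A1 B6.
U+002E: 1-byte form → 2E.
U+FEE6: 3-byte form → EF BB A6.
U+80219: 4-byte form → F2 80 88 99.
U+03C9: 2-byte form → CF 89.
U+0680: 2-byte form → DA 80.
U+6E2EB: 4-byte form → F1 AE 8B AB.
Concatenated (20 bytes): F0 A1 A1 B6 2E EF BB A6 F2 80 88 99 CF 89 DA 80 F1 AE 8B AB.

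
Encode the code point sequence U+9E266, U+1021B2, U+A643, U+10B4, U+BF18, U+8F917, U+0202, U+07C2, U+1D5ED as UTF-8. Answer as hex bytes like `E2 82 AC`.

F2 9E 89 A6 F4 82 86 B2 EA 99 83 E1 82 B4 EB BC 98 F2 8F A4 97 C8 82 DF 82 F0 9D 97 AD

U+9E266: 4-byte form → F2 9E 89 A6.
U+1021B2: 4-byte form → F4 82 86 B2.
U+A643: 3-byte form → EA 99 83.
U+10B4: 3-byte form → E1 82 B4.
U+BF18: 3-byte form → EB BC 98.
U+8F917: 4-byte form → F2 8F A4 97.
U+0202: 2-byte form → C8 82.
U+07C2: 2-byte form → DF 82.
U+1D5ED: 4-byte form → F0 9D 97 AD.
Concatenated (29 bytes): F2 9E 89 A6 F4 82 86 B2 EA 99 83 E1 82 B4 EB BC 98 F2 8F A4 97 C8 82 DF 82 F0 9D 97 AD.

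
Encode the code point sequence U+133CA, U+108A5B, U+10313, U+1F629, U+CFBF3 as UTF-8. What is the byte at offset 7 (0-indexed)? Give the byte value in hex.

0x9B

U+133CA → 4-byte form F0 93 8F 8A at offsets 0–3.
U+108A5B → 4-byte form F4 88 A9 9B at offsets 4–7.
Offset 7 falls in char 2's range; it's byte 4 of F4 88 A9 9B = 0x9B.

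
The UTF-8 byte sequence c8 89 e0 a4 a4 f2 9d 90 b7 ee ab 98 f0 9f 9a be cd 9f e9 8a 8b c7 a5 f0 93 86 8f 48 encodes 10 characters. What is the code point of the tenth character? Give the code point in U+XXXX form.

U+0048

Offset 0: leading byte 0xC8 = 11001000 → 2-byte char #1 = C8 89.
Offset 2: leading byte 0xE0 = 11100000 → 3-byte char #2 = E0 A4 A4.
Offset 5: leading byte 0xF2 = 11110010 → 4-byte char #3 = F2 9D 90 B7.
Offset 9: leading byte 0xEE = 11101110 → 3-byte char #4 = EE AB 98.
Offset 12: leading byte 0xF0 = 11110000 → 4-byte char #5 = F0 9F 9A BE.
Offset 16: leading byte 0xCD = 11001101 → 2-byte char #6 = CD 9F.
Offset 18: leading byte 0xE9 = 11101001 → 3-byte char #7 = E9 8A 8B.
Offset 21: leading byte 0xC7 = 11000111 → 2-byte char #8 = C7 A5.
Offset 23: leading byte 0xF0 = 11110000 → 4-byte char #9 = F0 93 86 8F.
Offset 27: leading byte 0x48 = 01001000 → 1-byte char #10 = 48.
Leading byte 0x48 = 01001000 matches 0xxxxxxx → 1-byte sequence.
Byte 1: 0x48 = 01001000, payload 1001000 (7 bits).
Concatenate: 1001000 = 0x48 (7 bits → U+0048).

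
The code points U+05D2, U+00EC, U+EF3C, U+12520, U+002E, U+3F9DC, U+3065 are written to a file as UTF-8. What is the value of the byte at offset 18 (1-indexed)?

0x81

1-indexed offset 18 is 0-indexed offset 17.
U+05D2 → 2-byte form D7 92 at offsets 0–1.
U+00EC → 2-byte form C3 AC at offsets 2–3.
U+EF3C → 3-byte form EE BC BC at offsets 4–6.
U+12520 → 4-byte form F0 92 94 A0 at offsets 7–10.
U+002E → 1-byte form 2E at offsets 11–11.
U+3F9DC → 4-byte form F0 BF A7 9C at offsets 12–15.
U+3065 → 3-byte form E3 81 A5 at offsets 16–18.
Offset 17 falls in char 7's range; it's byte 2 of E3 81 A5 = 0x81.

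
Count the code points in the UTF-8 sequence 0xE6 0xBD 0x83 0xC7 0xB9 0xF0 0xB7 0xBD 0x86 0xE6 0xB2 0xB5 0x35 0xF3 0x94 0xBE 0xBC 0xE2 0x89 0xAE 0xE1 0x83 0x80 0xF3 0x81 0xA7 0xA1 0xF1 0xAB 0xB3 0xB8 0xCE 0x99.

11

Byte at offset 0: 0xE6 = 11100110 → 3-byte char (#1). Advance 3.
Byte at offset 3: 0xC7 = 11000111 → 2-byte char (#2). Advance 2.
Byte at offset 5: 0xF0 = 11110000 → 4-byte char (#3). Advance 4.
Byte at offset 9: 0xE6 = 11100110 → 3-byte char (#4). Advance 3.
Byte at offset 12: 0x35 = 00110101 → 1-byte char (#5). Advance 1.
Byte at offset 13: 0xF3 = 11110011 → 4-byte char (#6). Advance 4.
Byte at offset 17: 0xE2 = 11100010 → 3-byte char (#7). Advance 3.
Byte at offset 20: 0xE1 = 11100001 → 3-byte char (#8). Advance 3.
Byte at offset 23: 0xF3 = 11110011 → 4-byte char (#9). Advance 4.
Byte at offset 27: 0xF1 = 11110001 → 4-byte char (#10). Advance 4.
Byte at offset 31: 0xCE = 11001110 → 2-byte char (#11). Advance 2.
Reached end at offset 33 after 11 code points.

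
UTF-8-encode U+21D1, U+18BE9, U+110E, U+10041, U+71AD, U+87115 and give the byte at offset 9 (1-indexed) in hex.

1-indexed offset 9 is 0-indexed offset 8.
U+21D1 → 3-byte form E2 87 91 at offsets 0–2.
U+18BE9 → 4-byte form F0 98 AF A9 at offsets 3–6.
U+110E → 3-byte form E1 84 8E at offsets 7–9.
Offset 8 falls in char 3's range; it's byte 2 of E1 84 8E = 0x84.

0x84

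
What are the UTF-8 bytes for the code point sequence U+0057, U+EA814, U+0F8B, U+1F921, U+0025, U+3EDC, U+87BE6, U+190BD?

57 F3 AA A0 94 E0 BE 8B F0 9F A4 A1 25 E3 BB 9C F2 87 AF A6 F0 99 82 BD

U+0057: 1-byte form → 57.
U+EA814: 4-byte form → F3 AA A0 94.
U+0F8B: 3-byte form → E0 BE 8B.
U+1F921: 4-byte form → F0 9F A4 A1.
U+0025: 1-byte form → 25.
U+3EDC: 3-byte form → E3 BB 9C.
U+87BE6: 4-byte form → F2 87 AF A6.
U+190BD: 4-byte form → F0 99 82 BD.
Concatenated (24 bytes): 57 F3 AA A0 94 E0 BE 8B F0 9F A4 A1 25 E3 BB 9C F2 87 AF A6 F0 99 82 BD.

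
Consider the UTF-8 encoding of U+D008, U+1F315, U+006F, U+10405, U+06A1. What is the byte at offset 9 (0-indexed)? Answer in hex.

0x90

U+D008 → 3-byte form ED 80 88 at offsets 0–2.
U+1F315 → 4-byte form F0 9F 8C 95 at offsets 3–6.
U+006F → 1-byte form 6F at offsets 7–7.
U+10405 → 4-byte form F0 90 90 85 at offsets 8–11.
Offset 9 falls in char 4's range; it's byte 2 of F0 90 90 85 = 0x90.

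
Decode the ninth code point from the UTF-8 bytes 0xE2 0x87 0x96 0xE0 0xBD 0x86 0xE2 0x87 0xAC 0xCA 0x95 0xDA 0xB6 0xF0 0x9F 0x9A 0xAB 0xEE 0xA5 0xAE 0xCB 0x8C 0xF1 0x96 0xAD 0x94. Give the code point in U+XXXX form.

Offset 0: leading byte 0xE2 = 11100010 → 3-byte char #1 = E2 87 96.
Offset 3: leading byte 0xE0 = 11100000 → 3-byte char #2 = E0 BD 86.
Offset 6: leading byte 0xE2 = 11100010 → 3-byte char #3 = E2 87 AC.
Offset 9: leading byte 0xCA = 11001010 → 2-byte char #4 = CA 95.
Offset 11: leading byte 0xDA = 11011010 → 2-byte char #5 = DA B6.
Offset 13: leading byte 0xF0 = 11110000 → 4-byte char #6 = F0 9F 9A AB.
Offset 17: leading byte 0xEE = 11101110 → 3-byte char #7 = EE A5 AE.
Offset 20: leading byte 0xCB = 11001011 → 2-byte char #8 = CB 8C.
Offset 22: leading byte 0xF1 = 11110001 → 4-byte char #9 = F1 96 AD 94.
Leading byte 0xF1 = 11110001 matches 11110xxx → 4-byte sequence.
Byte 1: 0xF1 = 11110001, payload 001 (3 bits).
Byte 2: 0x96 = 10010110 (10xxxxxx ✓), payload 010110.
Byte 3: 0xAD = 10101101 (10xxxxxx ✓), payload 101101.
Byte 4: 0x94 = 10010100 (10xxxxxx ✓), payload 010100.
Concatenate: 001010110101101010100 = 0x56B54 (21 bits → U+56B54).

U+56B54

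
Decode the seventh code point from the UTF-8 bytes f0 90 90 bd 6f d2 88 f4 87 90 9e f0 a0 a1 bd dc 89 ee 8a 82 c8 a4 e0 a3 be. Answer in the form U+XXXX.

Offset 0: leading byte 0xF0 = 11110000 → 4-byte char #1 = F0 90 90 BD.
Offset 4: leading byte 0x6F = 01101111 → 1-byte char #2 = 6F.
Offset 5: leading byte 0xD2 = 11010010 → 2-byte char #3 = D2 88.
Offset 7: leading byte 0xF4 = 11110100 → 4-byte char #4 = F4 87 90 9E.
Offset 11: leading byte 0xF0 = 11110000 → 4-byte char #5 = F0 A0 A1 BD.
Offset 15: leading byte 0xDC = 11011100 → 2-byte char #6 = DC 89.
Offset 17: leading byte 0xEE = 11101110 → 3-byte char #7 = EE 8A 82.
Leading byte 0xEE = 11101110 matches 1110xxxx → 3-byte sequence.
Byte 1: 0xEE = 11101110, payload 1110 (4 bits).
Byte 2: 0x8A = 10001010 (10xxxxxx ✓), payload 001010.
Byte 3: 0x82 = 10000010 (10xxxxxx ✓), payload 000010.
Concatenate: 1110001010000010 = 0xE282 (16 bits → U+E282).

U+E282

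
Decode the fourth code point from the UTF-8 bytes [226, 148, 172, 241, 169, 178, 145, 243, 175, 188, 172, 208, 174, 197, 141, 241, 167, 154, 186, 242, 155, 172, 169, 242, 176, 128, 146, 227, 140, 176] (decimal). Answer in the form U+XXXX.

Offset 0: leading byte 0xE2 = 11100010 → 3-byte char #1 = E2 94 AC.
Offset 3: leading byte 0xF1 = 11110001 → 4-byte char #2 = F1 A9 B2 91.
Offset 7: leading byte 0xF3 = 11110011 → 4-byte char #3 = F3 AF BC AC.
Offset 11: leading byte 0xD0 = 11010000 → 2-byte char #4 = D0 AE.
Leading byte 0xD0 = 11010000 matches 110xxxxx → 2-byte sequence.
Byte 1: 0xD0 = 11010000, payload 10000 (5 bits).
Byte 2: 0xAE = 10101110 (10xxxxxx ✓), payload 101110.
Concatenate: 10000101110 = 0x42E (11 bits → U+042E).

U+042E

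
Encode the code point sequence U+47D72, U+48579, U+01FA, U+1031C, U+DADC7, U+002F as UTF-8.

U+47D72: 4-byte form → F1 87 B5 B2.
U+48579: 4-byte form → F1 88 95 B9.
U+01FA: 2-byte form → C7 BA.
U+1031C: 4-byte form → F0 90 8C 9C.
U+DADC7: 4-byte form → F3 9A B7 87.
U+002F: 1-byte form → 2F.
Concatenated (19 bytes): F1 87 B5 B2 F1 88 95 B9 C7 BA F0 90 8C 9C F3 9A B7 87 2F.

F1 87 B5 B2 F1 88 95 B9 C7 BA F0 90 8C 9C F3 9A B7 87 2F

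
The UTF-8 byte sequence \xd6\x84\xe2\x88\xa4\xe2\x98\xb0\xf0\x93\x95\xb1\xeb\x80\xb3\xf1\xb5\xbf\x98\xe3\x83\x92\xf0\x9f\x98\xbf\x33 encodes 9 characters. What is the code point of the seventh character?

U+30D2

Offset 0: leading byte 0xD6 = 11010110 → 2-byte char #1 = D6 84.
Offset 2: leading byte 0xE2 = 11100010 → 3-byte char #2 = E2 88 A4.
Offset 5: leading byte 0xE2 = 11100010 → 3-byte char #3 = E2 98 B0.
Offset 8: leading byte 0xF0 = 11110000 → 4-byte char #4 = F0 93 95 B1.
Offset 12: leading byte 0xEB = 11101011 → 3-byte char #5 = EB 80 B3.
Offset 15: leading byte 0xF1 = 11110001 → 4-byte char #6 = F1 B5 BF 98.
Offset 19: leading byte 0xE3 = 11100011 → 3-byte char #7 = E3 83 92.
Leading byte 0xE3 = 11100011 matches 1110xxxx → 3-byte sequence.
Byte 1: 0xE3 = 11100011, payload 0011 (4 bits).
Byte 2: 0x83 = 10000011 (10xxxxxx ✓), payload 000011.
Byte 3: 0x92 = 10010010 (10xxxxxx ✓), payload 010010.
Concatenate: 0011000011010010 = 0x30D2 (16 bits → U+30D2).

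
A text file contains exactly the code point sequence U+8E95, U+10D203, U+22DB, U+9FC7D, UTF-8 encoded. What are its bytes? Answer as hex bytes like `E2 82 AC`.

U+8E95: 3-byte form → E8 BA 95.
U+10D203: 4-byte form → F4 8D 88 83.
U+22DB: 3-byte form → E2 8B 9B.
U+9FC7D: 4-byte form → F2 9F B1 BD.
Concatenated (14 bytes): E8 BA 95 F4 8D 88 83 E2 8B 9B F2 9F B1 BD.

E8 BA 95 F4 8D 88 83 E2 8B 9B F2 9F B1 BD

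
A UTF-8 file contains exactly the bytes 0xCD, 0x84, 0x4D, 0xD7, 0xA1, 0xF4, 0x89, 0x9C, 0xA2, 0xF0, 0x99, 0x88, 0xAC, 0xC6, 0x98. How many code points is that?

Byte at offset 0: 0xCD = 11001101 → 2-byte char (#1). Advance 2.
Byte at offset 2: 0x4D = 01001101 → 1-byte char (#2). Advance 1.
Byte at offset 3: 0xD7 = 11010111 → 2-byte char (#3). Advance 2.
Byte at offset 5: 0xF4 = 11110100 → 4-byte char (#4). Advance 4.
Byte at offset 9: 0xF0 = 11110000 → 4-byte char (#5). Advance 4.
Byte at offset 13: 0xC6 = 11000110 → 2-byte char (#6). Advance 2.
Reached end at offset 15 after 6 code points.

6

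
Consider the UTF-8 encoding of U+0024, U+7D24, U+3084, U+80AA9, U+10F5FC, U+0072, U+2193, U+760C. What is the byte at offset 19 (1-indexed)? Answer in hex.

1-indexed offset 19 is 0-indexed offset 18.
U+0024 → 1-byte form 24 at offsets 0–0.
U+7D24 → 3-byte form E7 B4 A4 at offsets 1–3.
U+3084 → 3-byte form E3 82 84 at offsets 4–6.
U+80AA9 → 4-byte form F2 80 AA A9 at offsets 7–10.
U+10F5FC → 4-byte form F4 8F 97 BC at offsets 11–14.
U+0072 → 1-byte form 72 at offsets 15–15.
U+2193 → 3-byte form E2 86 93 at offsets 16–18.
Offset 18 falls in char 7's range; it's byte 3 of E2 86 93 = 0x93.

0x93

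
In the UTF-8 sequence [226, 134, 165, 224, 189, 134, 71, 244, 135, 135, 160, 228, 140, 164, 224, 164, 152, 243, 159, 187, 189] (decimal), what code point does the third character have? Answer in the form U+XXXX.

U+0047

Offset 0: leading byte 0xE2 = 11100010 → 3-byte char #1 = E2 86 A5.
Offset 3: leading byte 0xE0 = 11100000 → 3-byte char #2 = E0 BD 86.
Offset 6: leading byte 0x47 = 01000111 → 1-byte char #3 = 47.
Leading byte 0x47 = 01000111 matches 0xxxxxxx → 1-byte sequence.
Byte 1: 0x47 = 01000111, payload 1000111 (7 bits).
Concatenate: 1000111 = 0x47 (7 bits → U+0047).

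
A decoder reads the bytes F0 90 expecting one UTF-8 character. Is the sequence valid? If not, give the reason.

Leading byte 0xF0 = 11110000 → 4-byte form, but only 2 bytes are present.

invalid (sequence truncated)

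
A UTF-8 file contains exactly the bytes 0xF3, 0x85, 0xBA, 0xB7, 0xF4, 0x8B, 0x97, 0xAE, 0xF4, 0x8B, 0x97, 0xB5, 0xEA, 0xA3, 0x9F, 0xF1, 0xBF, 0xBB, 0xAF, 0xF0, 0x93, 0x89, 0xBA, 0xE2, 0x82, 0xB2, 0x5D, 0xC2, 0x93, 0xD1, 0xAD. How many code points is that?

10

Byte at offset 0: 0xF3 = 11110011 → 4-byte char (#1). Advance 4.
Byte at offset 4: 0xF4 = 11110100 → 4-byte char (#2). Advance 4.
Byte at offset 8: 0xF4 = 11110100 → 4-byte char (#3). Advance 4.
Byte at offset 12: 0xEA = 11101010 → 3-byte char (#4). Advance 3.
Byte at offset 15: 0xF1 = 11110001 → 4-byte char (#5). Advance 4.
Byte at offset 19: 0xF0 = 11110000 → 4-byte char (#6). Advance 4.
Byte at offset 23: 0xE2 = 11100010 → 3-byte char (#7). Advance 3.
Byte at offset 26: 0x5D = 01011101 → 1-byte char (#8). Advance 1.
Byte at offset 27: 0xC2 = 11000010 → 2-byte char (#9). Advance 2.
Byte at offset 29: 0xD1 = 11010001 → 2-byte char (#10). Advance 2.
Reached end at offset 31 after 10 code points.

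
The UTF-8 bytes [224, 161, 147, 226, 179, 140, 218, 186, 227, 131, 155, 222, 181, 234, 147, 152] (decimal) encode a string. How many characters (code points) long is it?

Byte at offset 0: 0xE0 = 11100000 → 3-byte char (#1). Advance 3.
Byte at offset 3: 0xE2 = 11100010 → 3-byte char (#2). Advance 3.
Byte at offset 6: 0xDA = 11011010 → 2-byte char (#3). Advance 2.
Byte at offset 8: 0xE3 = 11100011 → 3-byte char (#4). Advance 3.
Byte at offset 11: 0xDE = 11011110 → 2-byte char (#5). Advance 2.
Byte at offset 13: 0xEA = 11101010 → 3-byte char (#6). Advance 3.
Reached end at offset 16 after 6 code points.

6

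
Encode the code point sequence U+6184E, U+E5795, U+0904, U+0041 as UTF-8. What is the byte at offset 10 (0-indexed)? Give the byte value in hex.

0x84

U+6184E → 4-byte form F1 A1 A1 8E at offsets 0–3.
U+E5795 → 4-byte form F3 A5 9E 95 at offsets 4–7.
U+0904 → 3-byte form E0 A4 84 at offsets 8–10.
Offset 10 falls in char 3's range; it's byte 3 of E0 A4 84 = 0x84.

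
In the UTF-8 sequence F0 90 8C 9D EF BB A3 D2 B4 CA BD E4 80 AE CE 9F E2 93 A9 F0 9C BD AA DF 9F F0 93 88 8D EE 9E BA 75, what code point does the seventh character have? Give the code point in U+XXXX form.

Offset 0: leading byte 0xF0 = 11110000 → 4-byte char #1 = F0 90 8C 9D.
Offset 4: leading byte 0xEF = 11101111 → 3-byte char #2 = EF BB A3.
Offset 7: leading byte 0xD2 = 11010010 → 2-byte char #3 = D2 B4.
Offset 9: leading byte 0xCA = 11001010 → 2-byte char #4 = CA BD.
Offset 11: leading byte 0xE4 = 11100100 → 3-byte char #5 = E4 80 AE.
Offset 14: leading byte 0xCE = 11001110 → 2-byte char #6 = CE 9F.
Offset 16: leading byte 0xE2 = 11100010 → 3-byte char #7 = E2 93 A9.
Leading byte 0xE2 = 11100010 matches 1110xxxx → 3-byte sequence.
Byte 1: 0xE2 = 11100010, payload 0010 (4 bits).
Byte 2: 0x93 = 10010011 (10xxxxxx ✓), payload 010011.
Byte 3: 0xA9 = 10101001 (10xxxxxx ✓), payload 101001.
Concatenate: 0010010011101001 = 0x24E9 (16 bits → U+24E9).

U+24E9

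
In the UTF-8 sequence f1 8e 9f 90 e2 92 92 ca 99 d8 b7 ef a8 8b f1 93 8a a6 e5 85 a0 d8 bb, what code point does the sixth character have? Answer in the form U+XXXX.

U+532A6

Offset 0: leading byte 0xF1 = 11110001 → 4-byte char #1 = F1 8E 9F 90.
Offset 4: leading byte 0xE2 = 11100010 → 3-byte char #2 = E2 92 92.
Offset 7: leading byte 0xCA = 11001010 → 2-byte char #3 = CA 99.
Offset 9: leading byte 0xD8 = 11011000 → 2-byte char #4 = D8 B7.
Offset 11: leading byte 0xEF = 11101111 → 3-byte char #5 = EF A8 8B.
Offset 14: leading byte 0xF1 = 11110001 → 4-byte char #6 = F1 93 8A A6.
Leading byte 0xF1 = 11110001 matches 11110xxx → 4-byte sequence.
Byte 1: 0xF1 = 11110001, payload 001 (3 bits).
Byte 2: 0x93 = 10010011 (10xxxxxx ✓), payload 010011.
Byte 3: 0x8A = 10001010 (10xxxxxx ✓), payload 001010.
Byte 4: 0xA6 = 10100110 (10xxxxxx ✓), payload 100110.
Concatenate: 001010011001010100110 = 0x532A6 (21 bits → U+532A6).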